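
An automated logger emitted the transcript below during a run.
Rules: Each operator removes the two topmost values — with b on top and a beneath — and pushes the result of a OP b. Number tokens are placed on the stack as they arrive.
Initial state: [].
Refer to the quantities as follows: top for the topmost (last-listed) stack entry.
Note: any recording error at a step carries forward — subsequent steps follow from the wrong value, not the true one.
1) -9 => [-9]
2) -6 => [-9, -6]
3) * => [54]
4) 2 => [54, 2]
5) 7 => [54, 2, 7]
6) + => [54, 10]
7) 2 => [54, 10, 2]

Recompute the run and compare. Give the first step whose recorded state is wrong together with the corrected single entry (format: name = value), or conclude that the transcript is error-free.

1. push -9: top = -9 (consistent with the transcript)
2. push -6: top = -6 (agrees with the transcript)
3. -9 * -6 = 54 (confirmed correct)
4. push 2: top = 2 (in agreement)
5. push 7: top = 7 (matches)
6. 2 + 7 = 9 (not what was recorded)
First incorrect step: 6; the correct value is top = 9.

step 6, top = 9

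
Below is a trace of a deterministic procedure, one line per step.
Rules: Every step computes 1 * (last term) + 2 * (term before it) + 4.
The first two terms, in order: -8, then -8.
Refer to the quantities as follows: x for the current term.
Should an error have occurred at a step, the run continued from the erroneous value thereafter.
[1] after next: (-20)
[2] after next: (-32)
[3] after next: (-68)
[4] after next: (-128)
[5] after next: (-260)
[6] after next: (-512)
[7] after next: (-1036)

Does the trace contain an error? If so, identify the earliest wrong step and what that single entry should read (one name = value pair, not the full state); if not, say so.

1. x = 1*(-8) + (2)*(-8) + (4) = -20 (no discrepancy)
2. x = 1*(-20) + (2)*(-8) + (4) = -32 (in agreement)
3. x = 1*(-32) + (2)*(-20) + (4) = -68 (exactly as logged)
4. x = 1*(-68) + (2)*(-32) + (4) = -128 (matches)
5. x = 1*(-128) + (2)*(-68) + (4) = -260 (agrees with the trace)
6. x = 1*(-260) + (2)*(-128) + (4) = -512 (confirmed correct)
7. x = 1*(-512) + (2)*(-260) + (4) = -1028 (not what was recorded)
Conclusion: step 7 carries the first error; the entry should be x = -1028.

step 7, x = -1028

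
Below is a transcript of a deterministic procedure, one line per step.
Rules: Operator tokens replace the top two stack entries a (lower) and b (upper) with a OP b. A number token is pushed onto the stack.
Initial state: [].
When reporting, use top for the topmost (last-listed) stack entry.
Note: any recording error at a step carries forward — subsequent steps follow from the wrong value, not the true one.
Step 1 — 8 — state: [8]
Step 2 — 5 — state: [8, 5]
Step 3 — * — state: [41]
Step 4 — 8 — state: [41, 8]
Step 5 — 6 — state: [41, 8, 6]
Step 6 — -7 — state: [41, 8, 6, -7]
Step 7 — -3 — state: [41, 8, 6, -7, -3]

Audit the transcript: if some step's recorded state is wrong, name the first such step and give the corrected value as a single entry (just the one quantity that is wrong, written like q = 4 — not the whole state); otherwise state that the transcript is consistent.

1. push 8: top = 8 (in agreement)
2. push 5: top = 5 (agrees with the transcript)
3. 8 * 5 = 40 (the transcript disagrees here)
The audit stops at step 3: the recorded entry is wrong and should be top = 40.

step 3, top = 40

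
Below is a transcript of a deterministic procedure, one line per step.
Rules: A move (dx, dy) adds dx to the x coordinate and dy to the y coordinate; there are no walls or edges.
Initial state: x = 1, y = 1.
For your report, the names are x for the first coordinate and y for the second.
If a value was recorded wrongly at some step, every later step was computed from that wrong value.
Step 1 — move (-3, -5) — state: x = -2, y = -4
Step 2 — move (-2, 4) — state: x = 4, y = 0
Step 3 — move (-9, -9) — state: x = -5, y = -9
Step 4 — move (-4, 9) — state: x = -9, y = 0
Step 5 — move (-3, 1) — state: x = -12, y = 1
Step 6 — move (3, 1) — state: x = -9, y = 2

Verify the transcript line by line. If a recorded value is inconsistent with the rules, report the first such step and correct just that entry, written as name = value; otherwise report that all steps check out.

Recomputing the run from the initial state:
step 1: x = -2, y = -4
step 2: x = -4, y = 0
step 3: x = -13, y = -9
step 4: x = -17, y = 0
step 5: x = -20, y = 1
step 6: x = -17, y = 2
The first disagreement with the transcript is at step 2, where the value should be x = -4.

step 2, x = -4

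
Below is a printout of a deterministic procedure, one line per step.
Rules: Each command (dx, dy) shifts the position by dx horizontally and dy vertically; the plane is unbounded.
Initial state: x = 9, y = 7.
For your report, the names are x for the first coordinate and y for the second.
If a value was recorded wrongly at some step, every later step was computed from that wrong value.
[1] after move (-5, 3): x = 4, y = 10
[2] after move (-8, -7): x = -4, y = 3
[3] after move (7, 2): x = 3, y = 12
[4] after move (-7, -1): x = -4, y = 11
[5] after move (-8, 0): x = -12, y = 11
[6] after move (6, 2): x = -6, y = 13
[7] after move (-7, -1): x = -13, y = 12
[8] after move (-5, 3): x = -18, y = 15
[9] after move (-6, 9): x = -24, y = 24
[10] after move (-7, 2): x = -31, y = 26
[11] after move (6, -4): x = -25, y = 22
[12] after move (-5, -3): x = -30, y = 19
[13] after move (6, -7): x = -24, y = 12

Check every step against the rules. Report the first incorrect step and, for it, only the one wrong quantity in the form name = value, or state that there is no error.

step 3, y = 5

Recomputing the run from the initial state:
step 1: x = 4, y = 10
step 2: x = -4, y = 3
step 3: x = 3, y = 5
step 4: x = -4, y = 4
step 5: x = -12, y = 4
step 6: x = -6, y = 6
step 7: x = -13, y = 5
step 8: x = -18, y = 8
step 9: x = -24, y = 17
step 10: x = -31, y = 19
step 11: x = -25, y = 15
step 12: x = -30, y = 12
step 13: x = -24, y = 5
The first disagreement with the printout is at step 3, where the value should be y = 5.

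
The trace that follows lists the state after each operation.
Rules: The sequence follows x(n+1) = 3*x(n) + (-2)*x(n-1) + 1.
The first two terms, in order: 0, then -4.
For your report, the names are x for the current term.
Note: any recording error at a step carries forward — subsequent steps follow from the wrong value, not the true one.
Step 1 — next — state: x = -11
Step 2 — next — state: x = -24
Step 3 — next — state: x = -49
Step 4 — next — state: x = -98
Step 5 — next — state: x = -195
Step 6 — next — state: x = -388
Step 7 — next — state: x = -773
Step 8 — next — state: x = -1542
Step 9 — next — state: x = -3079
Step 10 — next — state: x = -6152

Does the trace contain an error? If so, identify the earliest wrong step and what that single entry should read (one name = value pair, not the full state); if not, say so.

no error

1. x = 3*(-4) + (-2)*(0) + (1) = -11 (checks out)
2. x = 3*(-11) + (-2)*(-4) + (1) = -24 (verified)
3. x = 3*(-24) + (-2)*(-11) + (1) = -49 (in agreement)
4. x = 3*(-49) + (-2)*(-24) + (1) = -98 (confirmed correct)
5. x = 3*(-98) + (-2)*(-49) + (1) = -195 (in agreement)
6. x = 3*(-195) + (-2)*(-98) + (1) = -388 (same as recorded)
7. x = 3*(-388) + (-2)*(-195) + (1) = -773 (no discrepancy)
8. x = 3*(-773) + (-2)*(-388) + (1) = -1542 (agrees with the trace)
9. x = 3*(-1542) + (-2)*(-773) + (1) = -3079 (in agreement)
10. x = 3*(-3079) + (-2)*(-1542) + (1) = -6152 (checks out)
All entries verified; no error found.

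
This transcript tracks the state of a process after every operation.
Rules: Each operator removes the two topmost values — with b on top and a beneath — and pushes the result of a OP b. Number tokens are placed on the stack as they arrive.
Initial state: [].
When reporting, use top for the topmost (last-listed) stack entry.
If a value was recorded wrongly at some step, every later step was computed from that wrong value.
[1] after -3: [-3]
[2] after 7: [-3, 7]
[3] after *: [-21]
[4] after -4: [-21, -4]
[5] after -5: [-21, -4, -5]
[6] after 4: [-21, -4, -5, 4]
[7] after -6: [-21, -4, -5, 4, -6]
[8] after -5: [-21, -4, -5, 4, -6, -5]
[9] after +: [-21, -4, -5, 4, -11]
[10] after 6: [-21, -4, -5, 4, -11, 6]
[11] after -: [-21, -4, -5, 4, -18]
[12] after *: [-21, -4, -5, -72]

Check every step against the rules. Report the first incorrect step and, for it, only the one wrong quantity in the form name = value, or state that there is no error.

step 11, top = -17

1. push -3: top = -3 (in agreement)
2. push 7: top = 7 (verified)
3. -3 * 7 = -21 (checks out)
4. push -4: top = -4 (exactly as logged)
5. push -5: top = -5 (in agreement)
6. push 4: top = 4 (verified)
7. push -6: top = -6 (checks out)
8. push -5: top = -5 (in agreement)
9. -6 + -5 = -11 (verified)
10. push 6: top = 6 (exactly as logged)
11. -11 - 6 = -17 (the entry is off here)
First deviation found at step 11; the corrected entry is top = -17.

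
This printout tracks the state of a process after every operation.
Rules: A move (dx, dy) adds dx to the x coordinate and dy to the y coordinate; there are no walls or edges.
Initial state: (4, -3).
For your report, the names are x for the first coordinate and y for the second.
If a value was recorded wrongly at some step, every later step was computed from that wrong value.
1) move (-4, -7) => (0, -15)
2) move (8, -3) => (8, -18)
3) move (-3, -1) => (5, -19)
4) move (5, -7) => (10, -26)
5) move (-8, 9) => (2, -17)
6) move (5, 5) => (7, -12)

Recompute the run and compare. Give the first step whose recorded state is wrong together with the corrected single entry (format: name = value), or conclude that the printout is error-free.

Recomputing the run from the initial state:
step 1: x = 0, y = -10
step 2: x = 8, y = -13
step 3: x = 5, y = -14
step 4: x = 10, y = -21
step 5: x = 2, y = -12
step 6: x = 7, y = -7
The first disagreement with the printout is at step 1, where the value should be y = -10.

step 1, y = -10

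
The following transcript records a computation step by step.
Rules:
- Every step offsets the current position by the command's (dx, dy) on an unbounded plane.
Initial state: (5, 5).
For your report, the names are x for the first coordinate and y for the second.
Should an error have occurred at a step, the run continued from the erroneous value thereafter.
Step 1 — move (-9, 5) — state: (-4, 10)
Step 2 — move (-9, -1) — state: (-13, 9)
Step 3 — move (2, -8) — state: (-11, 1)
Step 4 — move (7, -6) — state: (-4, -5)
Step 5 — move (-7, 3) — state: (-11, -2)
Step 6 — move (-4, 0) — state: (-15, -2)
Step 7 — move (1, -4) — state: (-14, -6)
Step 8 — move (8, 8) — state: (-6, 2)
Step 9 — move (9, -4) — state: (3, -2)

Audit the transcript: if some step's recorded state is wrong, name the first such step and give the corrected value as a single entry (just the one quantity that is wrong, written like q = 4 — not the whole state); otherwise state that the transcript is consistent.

no error

1. x = 5 + (-9) = -4, y = 5 + (5) = 10 (exactly as logged)
2. x = -4 + (-9) = -13, y = 10 + (-1) = 9 (same as recorded)
3. x = -13 + (2) = -11, y = 9 + (-8) = 1 (consistent with the transcript)
4. x = -11 + (7) = -4, y = 1 + (-6) = -5 (checks out)
5. x = -4 + (-7) = -11, y = -5 + (3) = -2 (exactly as logged)
6. x = -11 + (-4) = -15, y = -2 + (0) = -2 (verified)
7. x = -15 + (1) = -14, y = -2 + (-4) = -6 (confirmed correct)
8. x = -14 + (8) = -6, y = -6 + (8) = 2 (exactly as logged)
9. x = -6 + (9) = 3, y = 2 + (-4) = -2 (same as recorded)
Every step is consistent.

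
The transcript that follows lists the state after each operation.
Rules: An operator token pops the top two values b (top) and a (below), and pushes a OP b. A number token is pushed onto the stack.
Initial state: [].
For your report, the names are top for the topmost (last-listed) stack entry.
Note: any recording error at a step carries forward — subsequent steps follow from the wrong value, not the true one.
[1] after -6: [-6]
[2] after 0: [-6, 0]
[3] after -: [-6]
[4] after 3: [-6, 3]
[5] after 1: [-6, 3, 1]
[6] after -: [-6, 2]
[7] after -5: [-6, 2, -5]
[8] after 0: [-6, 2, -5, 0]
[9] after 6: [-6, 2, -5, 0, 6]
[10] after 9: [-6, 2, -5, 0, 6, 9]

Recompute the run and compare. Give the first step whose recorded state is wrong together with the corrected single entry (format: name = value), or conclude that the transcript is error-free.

Recomputing the run from the initial state:
step 1: [-6]
step 2: [-6, 0]
step 3: [-6]
step 4: [-6, 3]
step 5: [-6, 3, 1]
step 6: [-6, 2]
step 7: [-6, 2, -5]
step 8: [-6, 2, -5, 0]
step 9: [-6, 2, -5, 0, 6]
step 10: [-6, 2, -5, 0, 6, 9]
This matches the transcript at every step.

no error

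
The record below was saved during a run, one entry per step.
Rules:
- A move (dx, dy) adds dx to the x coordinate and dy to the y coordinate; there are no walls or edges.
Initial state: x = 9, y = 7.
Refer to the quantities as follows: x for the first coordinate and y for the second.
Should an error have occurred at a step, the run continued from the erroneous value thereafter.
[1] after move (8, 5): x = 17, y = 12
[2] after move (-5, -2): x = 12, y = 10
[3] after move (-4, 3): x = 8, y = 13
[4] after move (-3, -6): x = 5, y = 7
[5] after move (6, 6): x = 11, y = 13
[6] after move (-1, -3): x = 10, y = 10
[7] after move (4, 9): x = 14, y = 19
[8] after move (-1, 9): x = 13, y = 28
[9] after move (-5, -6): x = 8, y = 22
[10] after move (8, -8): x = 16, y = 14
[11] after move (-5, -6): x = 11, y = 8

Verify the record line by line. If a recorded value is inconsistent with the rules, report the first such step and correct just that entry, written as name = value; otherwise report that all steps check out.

no error

Recomputing the run from the initial state:
step 1: x = 17, y = 12
step 2: x = 12, y = 10
step 3: x = 8, y = 13
step 4: x = 5, y = 7
step 5: x = 11, y = 13
step 6: x = 10, y = 10
step 7: x = 14, y = 19
step 8: x = 13, y = 28
step 9: x = 8, y = 22
step 10: x = 16, y = 14
step 11: x = 11, y = 8
This matches the record at every step.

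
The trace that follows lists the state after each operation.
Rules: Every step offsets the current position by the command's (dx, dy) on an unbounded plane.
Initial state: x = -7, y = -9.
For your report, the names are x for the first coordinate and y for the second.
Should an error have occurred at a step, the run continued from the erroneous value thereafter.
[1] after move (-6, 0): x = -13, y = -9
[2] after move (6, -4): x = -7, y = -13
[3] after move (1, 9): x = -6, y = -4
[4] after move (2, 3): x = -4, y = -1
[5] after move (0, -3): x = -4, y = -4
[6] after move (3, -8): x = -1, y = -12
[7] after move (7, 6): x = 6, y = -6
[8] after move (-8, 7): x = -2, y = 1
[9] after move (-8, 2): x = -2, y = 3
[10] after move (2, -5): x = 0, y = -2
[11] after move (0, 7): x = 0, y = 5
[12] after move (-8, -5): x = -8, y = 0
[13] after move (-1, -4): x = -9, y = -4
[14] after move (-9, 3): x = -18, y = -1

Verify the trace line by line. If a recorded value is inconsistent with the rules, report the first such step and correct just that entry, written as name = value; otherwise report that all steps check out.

Recomputing the run from the initial state:
step 1: x = -13, y = -9
step 2: x = -7, y = -13
step 3: x = -6, y = -4
step 4: x = -4, y = -1
step 5: x = -4, y = -4
step 6: x = -1, y = -12
step 7: x = 6, y = -6
step 8: x = -2, y = 1
step 9: x = -10, y = 3
step 10: x = -8, y = -2
step 11: x = -8, y = 5
step 12: x = -16, y = 0
step 13: x = -17, y = -4
step 14: x = -26, y = -1
The first disagreement with the trace is at step 9, where the value should be x = -10.

step 9, x = -10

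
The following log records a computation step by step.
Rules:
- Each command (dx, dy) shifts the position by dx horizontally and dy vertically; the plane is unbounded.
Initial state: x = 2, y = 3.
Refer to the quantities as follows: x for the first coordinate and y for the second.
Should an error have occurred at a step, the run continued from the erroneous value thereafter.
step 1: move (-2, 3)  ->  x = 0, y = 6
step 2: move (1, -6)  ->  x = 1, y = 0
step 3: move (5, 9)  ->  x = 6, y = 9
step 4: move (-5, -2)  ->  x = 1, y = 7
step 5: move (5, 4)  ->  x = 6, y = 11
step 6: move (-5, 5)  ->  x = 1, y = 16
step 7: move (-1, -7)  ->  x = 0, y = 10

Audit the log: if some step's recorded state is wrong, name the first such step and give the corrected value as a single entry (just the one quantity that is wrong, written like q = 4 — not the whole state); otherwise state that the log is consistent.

step 7, y = 9

Recomputing the run from the initial state:
step 1: x = 0, y = 6
step 2: x = 1, y = 0
step 3: x = 6, y = 9
step 4: x = 1, y = 7
step 5: x = 6, y = 11
step 6: x = 1, y = 16
step 7: x = 0, y = 9
The first disagreement with the log is at step 7, where the value should be y = 9.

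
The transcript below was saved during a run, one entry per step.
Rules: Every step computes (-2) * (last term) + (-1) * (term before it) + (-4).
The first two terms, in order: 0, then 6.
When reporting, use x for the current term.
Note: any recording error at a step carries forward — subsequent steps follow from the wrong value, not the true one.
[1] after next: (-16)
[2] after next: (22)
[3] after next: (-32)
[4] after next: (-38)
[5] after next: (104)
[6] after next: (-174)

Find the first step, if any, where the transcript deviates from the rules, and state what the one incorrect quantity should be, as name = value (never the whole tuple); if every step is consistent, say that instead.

Recomputing the run from the initial state:
step 1: x = -16
step 2: x = 22
step 3: x = -32
step 4: x = 38
step 5: x = -48
step 6: x = 54
The first disagreement with the transcript is at step 4, where the value should be x = 38.

step 4, x = 38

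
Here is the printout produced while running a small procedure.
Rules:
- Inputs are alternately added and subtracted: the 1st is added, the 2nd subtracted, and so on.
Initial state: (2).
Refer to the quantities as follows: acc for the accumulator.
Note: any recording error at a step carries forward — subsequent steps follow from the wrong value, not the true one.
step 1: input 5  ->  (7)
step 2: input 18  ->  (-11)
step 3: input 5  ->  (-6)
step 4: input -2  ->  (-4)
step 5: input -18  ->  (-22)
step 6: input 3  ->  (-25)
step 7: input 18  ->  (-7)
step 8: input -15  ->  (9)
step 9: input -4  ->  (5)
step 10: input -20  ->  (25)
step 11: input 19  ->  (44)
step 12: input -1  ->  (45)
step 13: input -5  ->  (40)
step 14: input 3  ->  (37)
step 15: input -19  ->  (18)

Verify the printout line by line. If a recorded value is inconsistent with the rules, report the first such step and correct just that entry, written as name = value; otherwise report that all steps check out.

step 8, acc = 8

step 1: acc = 2 + 5 = 7 -> confirmed correct
step 2: acc = 7 - 18 = -11 -> exactly as logged
step 3: acc = -11 + 5 = -6 -> agrees with the printout
step 4: acc = -6 - -2 = -4 -> exactly as logged
step 5: acc = -4 + -18 = -22 -> checks out
step 6: acc = -22 - 3 = -25 -> same as recorded
step 7: acc = -25 + 18 = -7 -> checks out
step 8: acc = -7 - -15 = 8 -> this is not what the printout shows
First deviation found at step 8; the corrected entry is acc = 8.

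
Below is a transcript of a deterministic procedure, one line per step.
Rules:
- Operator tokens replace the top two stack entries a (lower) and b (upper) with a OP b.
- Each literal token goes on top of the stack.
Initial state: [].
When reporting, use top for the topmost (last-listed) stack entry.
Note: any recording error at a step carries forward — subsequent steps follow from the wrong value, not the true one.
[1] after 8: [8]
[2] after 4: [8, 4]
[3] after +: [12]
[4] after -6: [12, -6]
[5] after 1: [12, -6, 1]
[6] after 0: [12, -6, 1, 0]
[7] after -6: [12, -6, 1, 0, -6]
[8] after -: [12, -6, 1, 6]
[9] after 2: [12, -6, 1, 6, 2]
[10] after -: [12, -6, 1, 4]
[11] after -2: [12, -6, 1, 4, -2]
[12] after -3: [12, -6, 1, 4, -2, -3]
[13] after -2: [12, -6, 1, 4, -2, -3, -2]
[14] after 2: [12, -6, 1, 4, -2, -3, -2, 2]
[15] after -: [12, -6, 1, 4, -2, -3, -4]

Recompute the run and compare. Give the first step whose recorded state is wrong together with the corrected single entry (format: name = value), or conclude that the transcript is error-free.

no error

1. push 8: top = 8 (checks out)
2. push 4: top = 4 (matches)
3. 8 + 4 = 12 (confirmed correct)
4. push -6: top = -6 (verified)
5. push 1: top = 1 (exactly as logged)
6. push 0: top = 0 (in agreement)
7. push -6: top = -6 (confirmed correct)
8. 0 - -6 = 6 (exactly as logged)
9. push 2: top = 2 (matches)
10. 6 - 2 = 4 (exactly as logged)
11. push -2: top = -2 (consistent with the transcript)
12. push -3: top = -3 (verified)
13. push -2: top = -2 (consistent with the transcript)
14. push 2: top = 2 (confirmed correct)
15. -2 - 2 = -4 (matches)
Each recorded entry agrees with the recomputation.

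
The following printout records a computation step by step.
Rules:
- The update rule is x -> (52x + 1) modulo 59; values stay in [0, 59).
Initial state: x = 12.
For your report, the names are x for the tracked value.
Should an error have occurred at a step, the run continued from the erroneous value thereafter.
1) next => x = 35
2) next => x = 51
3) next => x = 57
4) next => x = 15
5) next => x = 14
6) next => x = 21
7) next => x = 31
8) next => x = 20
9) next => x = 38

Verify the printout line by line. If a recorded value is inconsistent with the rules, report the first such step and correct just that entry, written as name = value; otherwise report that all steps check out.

no error

Step 1: x = (52*12 + 1) mod 59 = 35 — same as recorded.
Step 2: x = (52*35 + 1) mod 59 = 51 — checks out.
Step 3: x = (52*51 + 1) mod 59 = 57 — agrees with the printout.
Step 4: x = (52*57 + 1) mod 59 = 15 — same as recorded.
Step 5: x = (52*15 + 1) mod 59 = 14 — same as recorded.
Step 6: x = (52*14 + 1) mod 59 = 21 — exactly as logged.
Step 7: x = (52*21 + 1) mod 59 = 31 — confirmed correct.
Step 8: x = (52*31 + 1) mod 59 = 20 — consistent with the printout.
Step 9: x = (52*20 + 1) mod 59 = 38 — in agreement.
All entries verified; no error found.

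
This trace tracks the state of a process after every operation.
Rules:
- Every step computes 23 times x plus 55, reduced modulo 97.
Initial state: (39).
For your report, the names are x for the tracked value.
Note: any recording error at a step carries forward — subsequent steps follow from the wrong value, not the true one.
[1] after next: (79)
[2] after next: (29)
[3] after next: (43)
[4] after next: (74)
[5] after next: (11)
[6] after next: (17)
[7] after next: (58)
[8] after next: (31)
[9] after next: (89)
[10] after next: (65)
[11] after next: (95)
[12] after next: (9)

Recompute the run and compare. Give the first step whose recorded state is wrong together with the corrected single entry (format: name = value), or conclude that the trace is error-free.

Step 1: x = (23*39 + 55) mod 97 = 79 — matches.
Step 2: x = (23*79 + 55) mod 97 = 29 — in agreement.
Step 3: x = (23*29 + 55) mod 97 = 43 — checks out.
Step 4: x = (23*43 + 55) mod 97 = 74 — same as recorded.
Step 5: x = (23*74 + 55) mod 97 = 11 — same as recorded.
Step 6: x = (23*11 + 55) mod 97 = 17 — checks out.
Step 7: x = (23*17 + 55) mod 97 = 58 — checks out.
Step 8: x = (23*58 + 55) mod 97 = 31 — matches.
Step 9: x = (23*31 + 55) mod 97 = 89 — agrees with the trace.
Step 10: x = (23*89 + 55) mod 97 = 65 — agrees with the trace.
Step 11: x = (23*65 + 55) mod 97 = 95 — verified.
Step 12: x = (23*95 + 55) mod 97 = 9 — matches.
All steps check out; nothing to correct.

no error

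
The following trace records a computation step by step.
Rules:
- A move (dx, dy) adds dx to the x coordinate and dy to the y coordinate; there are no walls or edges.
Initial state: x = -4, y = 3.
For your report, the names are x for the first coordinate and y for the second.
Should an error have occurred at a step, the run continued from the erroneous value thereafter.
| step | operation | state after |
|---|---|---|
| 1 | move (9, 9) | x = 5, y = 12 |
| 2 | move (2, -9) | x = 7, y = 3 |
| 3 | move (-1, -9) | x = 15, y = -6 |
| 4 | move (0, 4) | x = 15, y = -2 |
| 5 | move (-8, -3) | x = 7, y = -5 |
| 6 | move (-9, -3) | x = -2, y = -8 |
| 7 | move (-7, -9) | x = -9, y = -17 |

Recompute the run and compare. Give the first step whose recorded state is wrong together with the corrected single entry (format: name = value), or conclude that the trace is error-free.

Recomputing the run from the initial state:
step 1: x = 5, y = 12
step 2: x = 7, y = 3
step 3: x = 6, y = -6
step 4: x = 6, y = -2
step 5: x = -2, y = -5
step 6: x = -11, y = -8
step 7: x = -18, y = -17
The first disagreement with the trace is at step 3, where the value should be x = 6.

step 3, x = 6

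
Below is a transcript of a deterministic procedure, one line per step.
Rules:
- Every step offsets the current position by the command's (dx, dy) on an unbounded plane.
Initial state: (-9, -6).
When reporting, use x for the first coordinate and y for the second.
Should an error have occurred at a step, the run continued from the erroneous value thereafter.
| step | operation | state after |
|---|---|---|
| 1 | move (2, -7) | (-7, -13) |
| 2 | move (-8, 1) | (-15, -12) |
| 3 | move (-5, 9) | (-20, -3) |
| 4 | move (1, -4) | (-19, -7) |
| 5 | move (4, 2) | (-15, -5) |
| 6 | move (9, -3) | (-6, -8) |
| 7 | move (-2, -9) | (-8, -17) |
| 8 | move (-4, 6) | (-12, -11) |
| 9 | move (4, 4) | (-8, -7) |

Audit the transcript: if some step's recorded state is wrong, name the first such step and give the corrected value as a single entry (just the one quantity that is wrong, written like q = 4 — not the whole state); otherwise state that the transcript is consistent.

1. x = -9 + (2) = -7, y = -6 + (-7) = -13 (verified)
2. x = -7 + (-8) = -15, y = -13 + (1) = -12 (agrees with the transcript)
3. x = -15 + (-5) = -20, y = -12 + (9) = -3 (matches)
4. x = -20 + (1) = -19, y = -3 + (-4) = -7 (no discrepancy)
5. x = -19 + (4) = -15, y = -7 + (2) = -5 (consistent with the transcript)
6. x = -15 + (9) = -6, y = -5 + (-3) = -8 (agrees with the transcript)
7. x = -6 + (-2) = -8, y = -8 + (-9) = -17 (matches)
8. x = -8 + (-4) = -12, y = -17 + (6) = -11 (same as recorded)
9. x = -12 + (4) = -8, y = -11 + (4) = -7 (verified)
Nothing is out of place; the run is error-free.

no error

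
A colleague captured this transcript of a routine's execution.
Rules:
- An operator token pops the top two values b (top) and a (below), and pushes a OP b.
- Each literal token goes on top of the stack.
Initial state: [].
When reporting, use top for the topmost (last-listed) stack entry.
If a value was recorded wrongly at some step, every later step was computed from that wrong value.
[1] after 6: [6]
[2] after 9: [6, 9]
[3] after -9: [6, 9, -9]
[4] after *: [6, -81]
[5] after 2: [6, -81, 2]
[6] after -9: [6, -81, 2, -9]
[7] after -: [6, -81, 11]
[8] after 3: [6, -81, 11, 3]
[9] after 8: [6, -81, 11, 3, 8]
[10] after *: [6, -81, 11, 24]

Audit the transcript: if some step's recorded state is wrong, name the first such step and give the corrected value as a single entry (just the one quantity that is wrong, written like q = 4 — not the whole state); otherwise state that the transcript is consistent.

Recomputing the run from the initial state:
step 1: [6]
step 2: [6, 9]
step 3: [6, 9, -9]
step 4: [6, -81]
step 5: [6, -81, 2]
step 6: [6, -81, 2, -9]
step 7: [6, -81, 11]
step 8: [6, -81, 11, 3]
step 9: [6, -81, 11, 3, 8]
step 10: [6, -81, 11, 24]
This matches the transcript at every step.

no error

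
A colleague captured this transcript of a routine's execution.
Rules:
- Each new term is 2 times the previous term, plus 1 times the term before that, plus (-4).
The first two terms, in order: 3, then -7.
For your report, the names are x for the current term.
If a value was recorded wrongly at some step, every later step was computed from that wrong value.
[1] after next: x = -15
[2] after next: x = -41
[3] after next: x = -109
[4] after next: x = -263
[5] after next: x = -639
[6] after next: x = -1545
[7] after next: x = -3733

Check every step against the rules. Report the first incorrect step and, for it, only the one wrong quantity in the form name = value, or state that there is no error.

step 3, x = -101

Recomputing the run from the initial state:
step 1: x = -15
step 2: x = -41
step 3: x = -101
step 4: x = -247
step 5: x = -599
step 6: x = -1449
step 7: x = -3501
The first disagreement with the transcript is at step 3, where the value should be x = -101.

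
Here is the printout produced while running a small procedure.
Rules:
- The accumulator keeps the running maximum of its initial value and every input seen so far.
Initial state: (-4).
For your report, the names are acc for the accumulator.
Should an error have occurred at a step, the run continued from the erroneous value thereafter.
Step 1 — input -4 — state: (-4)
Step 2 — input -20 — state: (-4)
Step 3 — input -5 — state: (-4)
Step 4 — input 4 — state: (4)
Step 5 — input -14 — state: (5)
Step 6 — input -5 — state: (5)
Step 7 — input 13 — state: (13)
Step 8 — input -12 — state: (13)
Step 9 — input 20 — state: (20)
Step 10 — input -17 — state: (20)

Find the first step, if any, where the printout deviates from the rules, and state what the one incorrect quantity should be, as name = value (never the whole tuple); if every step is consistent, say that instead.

step 5, acc = 4

Step 1: acc = max(-4, -4) = -4 — same as recorded.
Step 2: acc = max(-4, -20) = -4 — matches.
Step 3: acc = max(-4, -5) = -4 — consistent with the printout.
Step 4: acc = max(-4, 4) = 4 — matches.
Step 5: acc = max(4, -14) = 4 — this is not what the printout shows.
That makes step 5 the first incorrect line — acc = 4 is what it should show.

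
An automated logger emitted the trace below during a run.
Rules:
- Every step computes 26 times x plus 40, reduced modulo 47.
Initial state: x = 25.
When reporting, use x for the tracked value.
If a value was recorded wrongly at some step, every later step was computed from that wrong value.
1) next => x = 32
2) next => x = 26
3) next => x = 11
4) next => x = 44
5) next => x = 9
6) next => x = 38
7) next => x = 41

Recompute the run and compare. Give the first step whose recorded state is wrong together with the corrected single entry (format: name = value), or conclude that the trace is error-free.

Step 1: x = (26*25 + 40) mod 47 = 32 — checks out.
Step 2: x = (26*32 + 40) mod 47 = 26 — verified.
Step 3: x = (26*26 + 40) mod 47 = 11 — no discrepancy.
Step 4: x = (26*11 + 40) mod 47 = 44 — confirmed correct.
Step 5: x = (26*44 + 40) mod 47 = 9 — same as recorded.
Step 6: x = (26*9 + 40) mod 47 = 39 — first mismatch against the trace.
The audit stops at step 6: the recorded entry is wrong and should be x = 39.

step 6, x = 39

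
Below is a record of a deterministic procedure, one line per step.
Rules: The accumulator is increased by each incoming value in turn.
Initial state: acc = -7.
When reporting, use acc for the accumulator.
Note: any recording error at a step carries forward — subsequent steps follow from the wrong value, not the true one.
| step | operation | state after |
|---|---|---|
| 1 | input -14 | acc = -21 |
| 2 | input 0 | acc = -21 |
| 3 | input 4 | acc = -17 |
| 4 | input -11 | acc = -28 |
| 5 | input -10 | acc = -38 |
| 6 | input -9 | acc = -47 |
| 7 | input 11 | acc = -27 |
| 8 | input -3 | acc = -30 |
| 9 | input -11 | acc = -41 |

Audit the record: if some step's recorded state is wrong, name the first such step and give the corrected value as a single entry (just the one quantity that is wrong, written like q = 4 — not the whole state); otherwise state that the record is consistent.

step 7, acc = -36

Recomputing the run from the initial state:
step 1: acc = -21
step 2: acc = -21
step 3: acc = -17
step 4: acc = -28
step 5: acc = -38
step 6: acc = -47
step 7: acc = -36
step 8: acc = -39
step 9: acc = -50
The first disagreement with the record is at step 7, where the value should be acc = -36.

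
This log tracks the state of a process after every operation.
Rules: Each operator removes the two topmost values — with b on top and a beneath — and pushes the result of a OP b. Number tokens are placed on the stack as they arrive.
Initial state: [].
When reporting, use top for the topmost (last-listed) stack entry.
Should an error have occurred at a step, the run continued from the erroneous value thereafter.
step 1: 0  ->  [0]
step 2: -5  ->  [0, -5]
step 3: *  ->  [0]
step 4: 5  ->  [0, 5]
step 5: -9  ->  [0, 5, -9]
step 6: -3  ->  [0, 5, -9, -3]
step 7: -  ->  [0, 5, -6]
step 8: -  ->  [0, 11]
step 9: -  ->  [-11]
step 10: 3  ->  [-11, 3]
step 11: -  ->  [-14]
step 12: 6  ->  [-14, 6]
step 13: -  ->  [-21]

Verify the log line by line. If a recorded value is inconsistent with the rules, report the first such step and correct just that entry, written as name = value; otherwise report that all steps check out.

1. push 0: top = 0 (no discrepancy)
2. push -5: top = -5 (verified)
3. 0 * -5 = 0 (same as recorded)
4. push 5: top = 5 (in agreement)
5. push -9: top = -9 (confirmed correct)
6. push -3: top = -3 (same as recorded)
7. -9 - -3 = -6 (in agreement)
8. 5 - -6 = 11 (in agreement)
9. 0 - 11 = -11 (agrees with the log)
10. push 3: top = 3 (consistent with the log)
11. -11 - 3 = -14 (confirmed correct)
12. push 6: top = 6 (checks out)
13. -14 - 6 = -20 (not what was recorded)
Step 13 is the first one off; corrected, top = -20.

step 13, top = -20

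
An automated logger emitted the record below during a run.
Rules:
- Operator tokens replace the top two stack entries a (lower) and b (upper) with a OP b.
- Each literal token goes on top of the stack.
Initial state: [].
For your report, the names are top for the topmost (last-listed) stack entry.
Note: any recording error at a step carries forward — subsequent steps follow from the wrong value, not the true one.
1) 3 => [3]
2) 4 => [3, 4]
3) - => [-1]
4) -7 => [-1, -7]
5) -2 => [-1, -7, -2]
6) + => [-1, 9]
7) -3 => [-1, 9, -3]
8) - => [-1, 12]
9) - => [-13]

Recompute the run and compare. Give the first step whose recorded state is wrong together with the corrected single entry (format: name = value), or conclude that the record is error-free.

step 6, top = -9

1. push 3: top = 3 (verified)
2. push 4: top = 4 (agrees with the record)
3. 3 - 4 = -1 (checks out)
4. push -7: top = -7 (confirmed correct)
5. push -2: top = -2 (agrees with the record)
6. -7 + -2 = -9 (the recorded entry deviates here)
That makes step 6 the first incorrect line — top = -9 is what it should show.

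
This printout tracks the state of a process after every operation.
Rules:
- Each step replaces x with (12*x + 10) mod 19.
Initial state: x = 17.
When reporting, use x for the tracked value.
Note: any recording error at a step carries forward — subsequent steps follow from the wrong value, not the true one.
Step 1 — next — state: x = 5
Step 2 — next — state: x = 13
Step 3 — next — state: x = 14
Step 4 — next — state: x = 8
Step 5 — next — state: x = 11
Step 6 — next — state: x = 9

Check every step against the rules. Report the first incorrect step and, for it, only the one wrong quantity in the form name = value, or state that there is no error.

1. x = (12*17 + 10) mod 19 = 5 (confirmed correct)
2. x = (12*5 + 10) mod 19 = 13 (confirmed correct)
3. x = (12*13 + 10) mod 19 = 14 (no discrepancy)
4. x = (12*14 + 10) mod 19 = 7 (the printout has a different value)
The audit stops at step 4: the recorded entry is wrong and should be x = 7.

step 4, x = 7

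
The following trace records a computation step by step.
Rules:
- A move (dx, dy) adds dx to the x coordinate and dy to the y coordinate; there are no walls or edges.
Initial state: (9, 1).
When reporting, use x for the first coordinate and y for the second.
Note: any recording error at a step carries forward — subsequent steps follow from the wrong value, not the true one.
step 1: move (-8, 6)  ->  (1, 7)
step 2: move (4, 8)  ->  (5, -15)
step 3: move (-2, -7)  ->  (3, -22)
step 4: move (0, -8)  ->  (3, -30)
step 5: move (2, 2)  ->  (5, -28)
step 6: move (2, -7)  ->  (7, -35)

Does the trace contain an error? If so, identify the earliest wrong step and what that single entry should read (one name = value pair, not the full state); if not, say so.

Recomputing the run from the initial state:
step 1: x = 1, y = 7
step 2: x = 5, y = 15
step 3: x = 3, y = 8
step 4: x = 3, y = 0
step 5: x = 5, y = 2
step 6: x = 7, y = -5
The first disagreement with the trace is at step 2, where the value should be y = 15.

step 2, y = 15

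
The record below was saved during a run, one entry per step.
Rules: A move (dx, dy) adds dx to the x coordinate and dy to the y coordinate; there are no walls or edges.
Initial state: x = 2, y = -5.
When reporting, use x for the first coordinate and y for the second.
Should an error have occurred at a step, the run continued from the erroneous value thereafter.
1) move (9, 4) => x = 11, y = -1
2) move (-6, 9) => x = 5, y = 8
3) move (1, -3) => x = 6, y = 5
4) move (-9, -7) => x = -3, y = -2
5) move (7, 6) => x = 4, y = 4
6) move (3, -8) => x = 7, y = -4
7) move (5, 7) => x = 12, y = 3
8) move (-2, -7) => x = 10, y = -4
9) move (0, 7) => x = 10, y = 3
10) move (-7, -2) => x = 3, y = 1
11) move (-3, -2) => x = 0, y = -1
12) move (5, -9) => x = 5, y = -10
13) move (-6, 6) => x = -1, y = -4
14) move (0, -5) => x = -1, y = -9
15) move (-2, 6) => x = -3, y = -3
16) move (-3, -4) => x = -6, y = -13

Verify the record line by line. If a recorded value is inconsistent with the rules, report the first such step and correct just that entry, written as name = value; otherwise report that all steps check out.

Recomputing the run from the initial state:
step 1: x = 11, y = -1
step 2: x = 5, y = 8
step 3: x = 6, y = 5
step 4: x = -3, y = -2
step 5: x = 4, y = 4
step 6: x = 7, y = -4
step 7: x = 12, y = 3
step 8: x = 10, y = -4
step 9: x = 10, y = 3
step 10: x = 3, y = 1
step 11: x = 0, y = -1
step 12: x = 5, y = -10
step 13: x = -1, y = -4
step 14: x = -1, y = -9
step 15: x = -3, y = -3
step 16: x = -6, y = -7
The first disagreement with the record is at step 16, where the value should be y = -7.

step 16, y = -7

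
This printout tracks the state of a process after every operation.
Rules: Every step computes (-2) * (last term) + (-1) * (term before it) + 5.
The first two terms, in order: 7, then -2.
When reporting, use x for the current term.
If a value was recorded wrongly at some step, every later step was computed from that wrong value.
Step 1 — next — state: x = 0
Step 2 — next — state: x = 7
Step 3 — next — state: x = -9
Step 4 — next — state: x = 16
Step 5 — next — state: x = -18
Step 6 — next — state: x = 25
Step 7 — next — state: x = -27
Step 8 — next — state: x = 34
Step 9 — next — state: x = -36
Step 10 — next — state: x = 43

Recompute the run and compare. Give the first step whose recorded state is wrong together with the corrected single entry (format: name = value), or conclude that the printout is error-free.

step 1, x = 2

Recomputing the run from the initial state:
step 1: x = 2
step 2: x = 3
step 3: x = -3
step 4: x = 8
step 5: x = -8
step 6: x = 13
step 7: x = -13
step 8: x = 18
step 9: x = -18
step 10: x = 23
The first disagreement with the printout is at step 1, where the value should be x = 2.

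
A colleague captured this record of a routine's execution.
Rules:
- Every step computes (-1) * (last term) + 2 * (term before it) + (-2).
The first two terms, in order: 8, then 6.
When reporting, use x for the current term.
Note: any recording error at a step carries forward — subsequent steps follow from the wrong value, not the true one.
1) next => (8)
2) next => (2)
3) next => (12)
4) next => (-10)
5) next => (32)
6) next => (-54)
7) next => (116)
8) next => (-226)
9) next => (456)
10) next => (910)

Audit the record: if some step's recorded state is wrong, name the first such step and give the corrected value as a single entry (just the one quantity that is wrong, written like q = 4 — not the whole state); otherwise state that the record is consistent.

step 10, x = -910

Recomputing the run from the initial state:
step 1: x = 8
step 2: x = 2
step 3: x = 12
step 4: x = -10
step 5: x = 32
step 6: x = -54
step 7: x = 116
step 8: x = -226
step 9: x = 456
step 10: x = -910
The first disagreement with the record is at step 10, where the value should be x = -910.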